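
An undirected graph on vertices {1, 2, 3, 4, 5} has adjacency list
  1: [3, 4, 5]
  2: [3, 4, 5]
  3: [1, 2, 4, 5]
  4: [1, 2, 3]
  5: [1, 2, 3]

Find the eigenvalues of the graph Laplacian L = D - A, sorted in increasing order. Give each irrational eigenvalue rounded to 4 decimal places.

Reading degrees in the order [1, 2, 3, 4, 5] gives [3, 3, 4, 3, 3]; set D = diag(3, 3, 4, 3, 3) and form L = D - A. Since every row of L sums to 0, the all-ones vector is in the kernel and 0 is an eigenvalue. There is one zero in the spectrum, matching the 1 component. By the matrix-tree theorem the graph has (1/5) * product of the nonzero eigenvalues = 45 spanning trees.

[0, 3, 3, 5, 5]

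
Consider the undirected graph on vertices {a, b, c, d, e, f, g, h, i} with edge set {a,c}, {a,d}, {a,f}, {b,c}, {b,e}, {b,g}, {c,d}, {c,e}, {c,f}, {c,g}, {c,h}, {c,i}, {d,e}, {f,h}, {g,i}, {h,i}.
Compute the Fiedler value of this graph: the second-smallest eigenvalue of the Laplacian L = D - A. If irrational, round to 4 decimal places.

1.5858

Reading degrees in the order [a, b, c, d, e, f, g, h, i] gives [3, 3, 8, 3, 3, 3, 3, 3, 3]; set D = diag(3, 3, 8, 3, 3, 3, 3, 3, 3) and form L = D - A. The sorted Laplacian eigenvalues are [0, 1.5858, 1.5858, 3, 3, 4.4142, 4.4142, 5, 9]; the algebraic connectivity is the second entry, 1.5858. By the matrix-tree theorem the graph has (1/9) * product of the nonzero eigenvalues = 2205 spanning trees. There is one zero in the spectrum, matching the 1 component.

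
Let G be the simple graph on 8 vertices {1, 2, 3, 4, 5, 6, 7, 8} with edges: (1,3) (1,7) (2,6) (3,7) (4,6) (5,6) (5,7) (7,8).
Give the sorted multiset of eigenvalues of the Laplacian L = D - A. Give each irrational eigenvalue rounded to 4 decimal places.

[0, 0.2384, 1, 1, 1.6367, 3, 4, 5.1249]

With the vertex order [1, 2, 3, 4, 5, 6, 7, 8], the degrees are [2, 1, 2, 1, 2, 3, 4, 1], giving D = diag(2, 1, 2, 1, 2, 3, 4, 1) and L = D - A. Diagonalising L (or applying a numerical eigensolver to the 8x8 matrix) gives the spectrum above. The single zero eigenvalue shows the graph is connected. By the matrix-tree theorem the graph has (1/8) * product of the nonzero eigenvalues = 3 spanning trees.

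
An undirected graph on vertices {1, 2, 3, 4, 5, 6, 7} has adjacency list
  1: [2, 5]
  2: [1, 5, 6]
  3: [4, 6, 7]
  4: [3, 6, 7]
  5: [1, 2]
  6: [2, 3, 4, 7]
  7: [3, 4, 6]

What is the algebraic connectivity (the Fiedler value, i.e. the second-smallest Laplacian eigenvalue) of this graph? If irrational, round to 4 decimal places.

0.3983

Each diagonal entry of L is the vertex degree and each off-diagonal entry is -1 where an edge is present, 0 otherwise; in the order [1, 2, 3, 4, 5, 6, 7] the diagonal is [2, 3, 3, 3, 2, 4, 3]. The sorted Laplacian eigenvalues are [0, 0.3983, 3, 3.3399, 4, 4, 5.2618]; the algebraic connectivity is the second entry, 0.3983. There is one zero in the spectrum, matching the 1 component.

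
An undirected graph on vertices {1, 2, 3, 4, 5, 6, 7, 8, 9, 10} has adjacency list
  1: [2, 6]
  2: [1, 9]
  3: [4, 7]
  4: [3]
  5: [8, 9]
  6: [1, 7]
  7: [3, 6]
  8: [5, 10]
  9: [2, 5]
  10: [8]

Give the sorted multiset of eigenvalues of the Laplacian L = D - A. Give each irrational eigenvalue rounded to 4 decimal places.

Each diagonal entry of L is the vertex degree and each off-diagonal entry is -1 where an edge is present, 0 otherwise; in the order [1, 2, 3, 4, 5, 6, 7, 8, 9, 10] the diagonal is [2, 2, 2, 1, 2, 2, 2, 2, 2, 1]. The multiplicity of 0 as a Laplacian eigenvalue equals the number of connected components. The single zero eigenvalue shows the graph is connected. There is one zero in the spectrum, matching the 1 component.

[0, 0.0979, 0.3820, 0.8244, 1.3820, 2, 2.6180, 3.1756, 3.6180, 3.9021]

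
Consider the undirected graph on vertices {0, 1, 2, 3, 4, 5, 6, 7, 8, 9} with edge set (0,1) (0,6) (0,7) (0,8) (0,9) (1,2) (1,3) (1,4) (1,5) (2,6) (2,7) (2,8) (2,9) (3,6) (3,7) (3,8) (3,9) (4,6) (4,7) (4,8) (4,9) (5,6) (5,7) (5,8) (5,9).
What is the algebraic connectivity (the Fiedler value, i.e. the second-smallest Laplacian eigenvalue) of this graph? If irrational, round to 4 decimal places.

5

Reading degrees in the order [0, 1, 2, 3, 4, 5, 6, 7, 8, 9] gives [5, 5, 5, 5, 5, 5, 5, 5, 5, 5]; set D = diag(5, 5, 5, 5, 5, 5, 5, 5, 5, 5) and form L = D - A. The sorted Laplacian eigenvalues are [0, 5, 5, 5, 5, 5, 5, 5, 5, 10]; the algebraic connectivity is the second entry, 5. There is one zero in the spectrum, matching the 1 component. The largest eigenvalue, 10, is at most the vertex count 10.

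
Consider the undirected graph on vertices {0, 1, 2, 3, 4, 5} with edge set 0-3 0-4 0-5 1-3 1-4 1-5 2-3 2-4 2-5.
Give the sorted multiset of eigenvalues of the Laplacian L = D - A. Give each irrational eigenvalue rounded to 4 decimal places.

[0, 3, 3, 3, 3, 6]

With the vertex order [0, 1, 2, 3, 4, 5], the degrees are [3, 3, 3, 3, 3, 3], giving D = diag(3, 3, 3, 3, 3, 3) and L = D - A. L is symmetric positive semidefinite, so every eigenvalue is real and nonnegative. The single zero eigenvalue shows the graph is connected. The largest eigenvalue, 6, is at most the vertex count 6.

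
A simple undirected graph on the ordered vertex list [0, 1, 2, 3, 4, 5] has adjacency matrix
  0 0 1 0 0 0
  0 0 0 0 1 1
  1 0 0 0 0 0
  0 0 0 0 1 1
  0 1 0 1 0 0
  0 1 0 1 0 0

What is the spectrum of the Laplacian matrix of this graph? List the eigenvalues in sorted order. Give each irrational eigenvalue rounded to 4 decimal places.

[0, 0, 2, 2, 2, 4]

Each diagonal entry of L is the vertex degree and each off-diagonal entry is -1 where an edge is present, 0 otherwise; in the order [0, 1, 2, 3, 4, 5] the diagonal is [1, 2, 1, 2, 2, 2]. Since every row of L sums to 0, the all-ones vector is in the kernel and 0 is an eigenvalue. The 2 zero eigenvalues correspond to the 2 connected components. The largest eigenvalue, 4, is at most the vertex count 6.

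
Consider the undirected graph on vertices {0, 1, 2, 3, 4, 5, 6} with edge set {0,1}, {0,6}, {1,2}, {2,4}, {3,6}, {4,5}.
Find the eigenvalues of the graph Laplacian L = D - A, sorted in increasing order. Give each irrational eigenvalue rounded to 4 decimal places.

[0, 0.1981, 0.7530, 1.5550, 2.4450, 3.2470, 3.8019]

With the vertex order [0, 1, 2, 3, 4, 5, 6], the degrees are [2, 2, 2, 1, 2, 1, 2], giving D = diag(2, 2, 2, 1, 2, 1, 2) and L = D - A. Diagonalising L (or applying a numerical eigensolver to the 7x7 matrix) gives the spectrum above. The single zero eigenvalue shows the graph is connected. The largest eigenvalue, 3.8019, is at most the vertex count 7. The eigenvalues sum to 12, which equals trace(L) = 2|E|.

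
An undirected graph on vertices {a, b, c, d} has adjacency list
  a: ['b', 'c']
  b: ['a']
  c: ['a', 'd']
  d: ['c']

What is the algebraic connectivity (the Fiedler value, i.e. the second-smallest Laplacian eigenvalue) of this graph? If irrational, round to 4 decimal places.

Each diagonal entry of L is the vertex degree and each off-diagonal entry is -1 where an edge is present, 0 otherwise; in the order [a, b, c, d] the diagonal is [2, 1, 2, 1]. The sorted Laplacian eigenvalues are [0, 0.5858, 2, 3.4142]; the algebraic connectivity is the second entry, 0.5858.

0.5858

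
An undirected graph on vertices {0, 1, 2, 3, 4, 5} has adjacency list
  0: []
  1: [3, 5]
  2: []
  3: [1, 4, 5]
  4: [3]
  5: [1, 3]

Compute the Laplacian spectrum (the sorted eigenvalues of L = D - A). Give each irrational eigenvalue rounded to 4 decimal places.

[0, 0, 0, 1, 3, 4]

Reading degrees in the order [0, 1, 2, 3, 4, 5] gives [0, 2, 0, 3, 1, 2]; set D = diag(0, 2, 0, 3, 1, 2) and form L = D - A. The multiplicity of 0 as a Laplacian eigenvalue equals the number of connected components. The 3 zero eigenvalues correspond to the 3 connected components. The largest eigenvalue, 4, is at most the vertex count 6.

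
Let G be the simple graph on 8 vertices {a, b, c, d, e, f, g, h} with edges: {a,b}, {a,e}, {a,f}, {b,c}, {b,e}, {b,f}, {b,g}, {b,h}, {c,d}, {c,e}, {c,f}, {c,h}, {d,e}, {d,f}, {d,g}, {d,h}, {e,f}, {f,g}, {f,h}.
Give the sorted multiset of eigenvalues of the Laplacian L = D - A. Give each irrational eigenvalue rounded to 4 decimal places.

[0, 2.6452, 3.1251, 4.6821, 5.6039, 6.3813, 7.5624, 8]

Each diagonal entry of L is the vertex degree and each off-diagonal entry is -1 where an edge is present, 0 otherwise; in the order [a, b, c, d, e, f, g, h] the diagonal is [3, 6, 5, 5, 5, 7, 3, 4]. The multiplicity of 0 as a Laplacian eigenvalue equals the number of connected components. The single zero eigenvalue shows the graph is connected. The largest eigenvalue, 8, is at most the vertex count 8.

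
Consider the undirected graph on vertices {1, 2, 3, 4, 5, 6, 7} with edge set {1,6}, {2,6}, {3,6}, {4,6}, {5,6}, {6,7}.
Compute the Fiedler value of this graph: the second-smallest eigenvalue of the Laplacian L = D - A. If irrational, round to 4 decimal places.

1

With the vertex order [1, 2, 3, 4, 5, 6, 7], the degrees are [1, 1, 1, 1, 1, 6, 1], giving D = diag(1, 1, 1, 1, 1, 6, 1) and L = D - A. The smallest Laplacian eigenvalue is always 0. The next one, lambda_2 = 1, measures how hard the graph is to disconnect: larger values mean better connectivity. By the matrix-tree theorem the graph has (1/7) * product of the nonzero eigenvalues = 1 spanning tree.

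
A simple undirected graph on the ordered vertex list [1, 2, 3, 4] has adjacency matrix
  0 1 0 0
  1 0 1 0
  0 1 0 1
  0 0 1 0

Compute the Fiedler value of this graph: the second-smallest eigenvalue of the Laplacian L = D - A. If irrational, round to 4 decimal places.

0.5858

With the vertex order [1, 2, 3, 4], the degrees are [1, 2, 2, 1], giving D = diag(1, 2, 2, 1) and L = D - A. Computing the eigenvalues of L and sorting gives [0, 0.5858, 2, 3.4142]. The Fiedler value lambda_2 = 0.5858 is strictly positive, so the graph is connected. The eigenvalues sum to 6, which equals trace(L) = 2|E|.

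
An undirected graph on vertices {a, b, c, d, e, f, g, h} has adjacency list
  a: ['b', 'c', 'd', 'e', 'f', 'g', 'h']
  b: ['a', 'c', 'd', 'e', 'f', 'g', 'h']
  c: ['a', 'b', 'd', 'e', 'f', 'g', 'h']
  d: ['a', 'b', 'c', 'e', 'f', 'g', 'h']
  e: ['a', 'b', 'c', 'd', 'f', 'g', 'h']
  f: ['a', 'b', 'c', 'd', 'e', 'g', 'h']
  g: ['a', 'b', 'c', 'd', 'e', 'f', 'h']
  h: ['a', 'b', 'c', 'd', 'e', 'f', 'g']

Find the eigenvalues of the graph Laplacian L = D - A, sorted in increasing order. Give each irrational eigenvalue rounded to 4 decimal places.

Each diagonal entry of L is the vertex degree and each off-diagonal entry is -1 where an edge is present, 0 otherwise; in the order [a, b, c, d, e, f, g, h] the diagonal is [7, 7, 7, 7, 7, 7, 7, 7]. L is symmetric positive semidefinite, so every eigenvalue is real and nonnegative. The eigenvalues sum to 56, which equals trace(L) = 2|E|. There is one zero in the spectrum, matching the 1 component.

[0, 8, 8, 8, 8, 8, 8, 8]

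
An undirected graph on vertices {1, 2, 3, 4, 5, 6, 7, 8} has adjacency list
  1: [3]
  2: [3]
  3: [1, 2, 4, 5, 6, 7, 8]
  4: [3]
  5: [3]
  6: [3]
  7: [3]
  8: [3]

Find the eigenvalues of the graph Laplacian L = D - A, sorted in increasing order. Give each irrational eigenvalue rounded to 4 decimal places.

[0, 1, 1, 1, 1, 1, 1, 8]

Each diagonal entry of L is the vertex degree and each off-diagonal entry is -1 where an edge is present, 0 otherwise; in the order [1, 2, 3, 4, 5, 6, 7, 8] the diagonal is [1, 1, 7, 1, 1, 1, 1, 1]. Since every row of L sums to 0, the all-ones vector is in the kernel and 0 is an eigenvalue. The single zero eigenvalue shows the graph is connected. The eigenvalues sum to 14, which equals trace(L) = 2|E|. The largest eigenvalue, 8, is at most the vertex count 8.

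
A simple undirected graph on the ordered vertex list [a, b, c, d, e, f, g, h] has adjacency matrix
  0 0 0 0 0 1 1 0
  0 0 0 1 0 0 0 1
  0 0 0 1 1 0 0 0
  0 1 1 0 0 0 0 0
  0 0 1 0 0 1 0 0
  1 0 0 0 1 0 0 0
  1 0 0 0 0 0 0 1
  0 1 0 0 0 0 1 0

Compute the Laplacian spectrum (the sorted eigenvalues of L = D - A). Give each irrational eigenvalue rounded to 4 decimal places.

Each diagonal entry of L is the vertex degree and each off-diagonal entry is -1 where an edge is present, 0 otherwise; in the order [a, b, c, d, e, f, g, h] the diagonal is [2, 2, 2, 2, 2, 2, 2, 2]. The multiplicity of 0 as a Laplacian eigenvalue equals the number of connected components. The single zero eigenvalue shows the graph is connected. By the matrix-tree theorem the graph has (1/8) * product of the nonzero eigenvalues = 8 spanning trees. There is one zero in the spectrum, matching the 1 component.

[0, 0.5858, 0.5858, 2, 2, 3.4142, 3.4142, 4]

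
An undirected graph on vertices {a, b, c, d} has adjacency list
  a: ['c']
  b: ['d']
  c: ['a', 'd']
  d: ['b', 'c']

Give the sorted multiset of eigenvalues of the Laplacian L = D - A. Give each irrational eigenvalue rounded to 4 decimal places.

Each diagonal entry of L is the vertex degree and each off-diagonal entry is -1 where an edge is present, 0 otherwise; in the order [a, b, c, d] the diagonal is [1, 1, 2, 2]. Since every row of L sums to 0, the all-ones vector is in the kernel and 0 is an eigenvalue. The eigenvalues sum to 6, which equals trace(L) = 2|E|. The largest eigenvalue, 3.4142, is at most the vertex count 4.

[0, 0.5858, 2, 3.4142]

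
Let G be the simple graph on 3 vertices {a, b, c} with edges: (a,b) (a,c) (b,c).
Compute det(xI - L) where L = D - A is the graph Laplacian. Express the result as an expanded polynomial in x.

x^3 - 6x^2 + 9x

Each diagonal entry of L is the vertex degree and each off-diagonal entry is -1 where an edge is present, 0 otherwise; in the order [a, b, c] the diagonal is [2, 2, 2]. Computing det(xI - L) by cofactor expansion (or equivalently via sum-over-permutations) gives x^3 - 6x^2 + 9x. The constant term is 0 because L is singular (the all-ones vector lies in its kernel). By the matrix-tree theorem the graph has (1/3) * product of the nonzero eigenvalues = 3 spanning trees.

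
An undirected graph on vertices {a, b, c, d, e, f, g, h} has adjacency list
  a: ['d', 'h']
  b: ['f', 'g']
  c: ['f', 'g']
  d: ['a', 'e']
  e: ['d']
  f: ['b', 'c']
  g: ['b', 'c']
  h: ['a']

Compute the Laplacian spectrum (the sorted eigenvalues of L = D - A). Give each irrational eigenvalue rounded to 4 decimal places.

[0, 0, 0.5858, 2, 2, 2, 3.4142, 4]

Reading degrees in the order [a, b, c, d, e, f, g, h] gives [2, 2, 2, 2, 1, 2, 2, 1]; set D = diag(2, 2, 2, 2, 1, 2, 2, 1) and form L = D - A. Diagonalising L (or applying a numerical eigensolver to the 8x8 matrix) gives the spectrum above. The 2 zero eigenvalues correspond to the 2 connected components. The largest eigenvalue, 4, is at most the vertex count 8.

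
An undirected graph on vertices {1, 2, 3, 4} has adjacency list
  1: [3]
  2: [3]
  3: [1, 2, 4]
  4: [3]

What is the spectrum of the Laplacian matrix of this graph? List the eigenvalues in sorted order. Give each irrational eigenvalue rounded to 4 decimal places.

[0, 1, 1, 4]

Each diagonal entry of L is the vertex degree and each off-diagonal entry is -1 where an edge is present, 0 otherwise; in the order [1, 2, 3, 4] the diagonal is [1, 1, 3, 1]. The multiplicity of 0 as a Laplacian eigenvalue equals the number of connected components. The eigenvalues sum to 6, which equals trace(L) = 2|E|.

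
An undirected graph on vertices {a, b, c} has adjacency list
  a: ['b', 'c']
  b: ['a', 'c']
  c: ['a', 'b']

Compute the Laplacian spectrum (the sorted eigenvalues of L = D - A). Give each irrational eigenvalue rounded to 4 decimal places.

With the vertex order [a, b, c], the degrees are [2, 2, 2], giving D = diag(2, 2, 2) and L = D - A. Diagonalising L (or applying a numerical eigensolver to the 3x3 matrix) gives the spectrum above. By the matrix-tree theorem the graph has (1/3) * product of the nonzero eigenvalues = 3 spanning trees.

[0, 3, 3]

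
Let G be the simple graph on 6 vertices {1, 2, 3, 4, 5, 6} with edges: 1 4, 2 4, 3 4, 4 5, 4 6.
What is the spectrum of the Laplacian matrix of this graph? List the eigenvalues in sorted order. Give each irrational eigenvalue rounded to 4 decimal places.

[0, 1, 1, 1, 1, 6]

Reading degrees in the order [1, 2, 3, 4, 5, 6] gives [1, 1, 1, 5, 1, 1]; set D = diag(1, 1, 1, 5, 1, 1) and form L = D - A. The multiplicity of 0 as a Laplacian eigenvalue equals the number of connected components. The largest eigenvalue, 6, is at most the vertex count 6.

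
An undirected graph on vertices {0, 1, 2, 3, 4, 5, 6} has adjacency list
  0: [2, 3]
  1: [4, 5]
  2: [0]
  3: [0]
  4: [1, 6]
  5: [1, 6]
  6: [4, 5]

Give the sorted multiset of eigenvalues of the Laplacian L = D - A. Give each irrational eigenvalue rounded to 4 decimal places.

[0, 0, 1, 2, 2, 3, 4]

Each diagonal entry of L is the vertex degree and each off-diagonal entry is -1 where an edge is present, 0 otherwise; in the order [0, 1, 2, 3, 4, 5, 6] the diagonal is [2, 2, 1, 1, 2, 2, 2]. The multiplicity of 0 as a Laplacian eigenvalue equals the number of connected components. The 2 zero eigenvalues correspond to the 2 connected components. There are 2 zeros in the spectrum, matching the 2 components.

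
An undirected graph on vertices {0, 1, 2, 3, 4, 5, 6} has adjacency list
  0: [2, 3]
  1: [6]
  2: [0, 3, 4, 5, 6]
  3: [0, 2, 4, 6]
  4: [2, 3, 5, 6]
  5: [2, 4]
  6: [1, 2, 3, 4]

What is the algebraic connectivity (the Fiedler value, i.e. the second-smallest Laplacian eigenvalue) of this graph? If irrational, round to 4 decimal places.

With the vertex order [0, 1, 2, 3, 4, 5, 6], the degrees are [2, 1, 5, 4, 4, 2, 4], giving D = diag(2, 1, 5, 4, 4, 2, 4) and L = D - A. The smallest Laplacian eigenvalue is always 0. The next one, lambda_2 = 0.8493, measures how hard the graph is to disconnect: larger values mean better connectivity. By the matrix-tree theorem the graph has (1/7) * product of the nonzero eigenvalues = 99 spanning trees. There is one zero in the spectrum, matching the 1 component.

0.8493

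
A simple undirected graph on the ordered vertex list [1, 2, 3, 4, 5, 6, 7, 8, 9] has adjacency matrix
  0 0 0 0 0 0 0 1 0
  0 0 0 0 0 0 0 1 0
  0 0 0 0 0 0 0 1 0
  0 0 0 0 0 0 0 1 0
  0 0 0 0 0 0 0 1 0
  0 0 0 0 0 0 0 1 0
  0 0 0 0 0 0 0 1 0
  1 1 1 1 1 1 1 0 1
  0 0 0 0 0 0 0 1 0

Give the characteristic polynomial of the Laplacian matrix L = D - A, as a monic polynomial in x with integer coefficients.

x^9 - 16x^8 + 84x^7 - 224x^6 + 350x^5 - 336x^4 + 196x^3 - 64x^2 + 9x

Each diagonal entry of L is the vertex degree and each off-diagonal entry is -1 where an edge is present, 0 otherwise; in the order [1, 2, 3, 4, 5, 6, 7, 8, 9] the diagonal is [1, 1, 1, 1, 1, 1, 1, 8, 1]. The eigenvalues of L are [0, 1, 1, 1, 1, 1, 1, 1, 9]; the characteristic polynomial is the product of (x - lambda_i), which multiplies out to x^9 - 16x^8 + 84x^7 - 224x^6 + 350x^5 - 336x^4 + 196x^3 - 64x^2 + 9x. The constant term is 0 because L is singular (the all-ones vector lies in its kernel).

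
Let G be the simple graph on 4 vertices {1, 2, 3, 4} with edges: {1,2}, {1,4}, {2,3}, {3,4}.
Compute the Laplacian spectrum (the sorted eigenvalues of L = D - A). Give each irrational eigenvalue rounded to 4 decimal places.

Each diagonal entry of L is the vertex degree and each off-diagonal entry is -1 where an edge is present, 0 otherwise; in the order [1, 2, 3, 4] the diagonal is [2, 2, 2, 2]. L is symmetric positive semidefinite, so every eigenvalue is real and nonnegative. The single zero eigenvalue shows the graph is connected. There is one zero in the spectrum, matching the 1 component. The largest eigenvalue, 4, is at most the vertex count 4.

[0, 2, 2, 4]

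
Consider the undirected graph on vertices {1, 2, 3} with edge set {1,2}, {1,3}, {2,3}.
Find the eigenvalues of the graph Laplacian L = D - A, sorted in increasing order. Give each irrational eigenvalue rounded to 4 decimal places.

Each diagonal entry of L is the vertex degree and each off-diagonal entry is -1 where an edge is present, 0 otherwise; in the order [1, 2, 3] the diagonal is [2, 2, 2]. L is symmetric positive semidefinite, so every eigenvalue is real and nonnegative. The single zero eigenvalue shows the graph is connected. The largest eigenvalue, 3, is at most the vertex count 3. By the matrix-tree theorem the graph has (1/3) * product of the nonzero eigenvalues = 3 spanning trees.

[0, 3, 3]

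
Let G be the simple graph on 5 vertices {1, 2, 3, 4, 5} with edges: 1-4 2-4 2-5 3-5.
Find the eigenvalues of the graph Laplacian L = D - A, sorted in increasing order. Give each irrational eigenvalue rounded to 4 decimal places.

[0, 0.3820, 1.3820, 2.6180, 3.6180]

Reading degrees in the order [1, 2, 3, 4, 5] gives [1, 2, 1, 2, 2]; set D = diag(1, 2, 1, 2, 2) and form L = D - A. L is symmetric positive semidefinite, so every eigenvalue is real and nonnegative. The largest eigenvalue, 3.6180, is at most the vertex count 5.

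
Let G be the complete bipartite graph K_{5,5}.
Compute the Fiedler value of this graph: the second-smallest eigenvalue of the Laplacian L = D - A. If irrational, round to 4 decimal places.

The graph has 10 vertices and degree multiset [5, 5, 5, 5, 5, 5, 5, 5, 5, 5]; D is the diagonal matrix of degrees and L = D - A. The sorted Laplacian eigenvalues are [0, 5, 5, 5, 5, 5, 5, 5, 5, 10]; the algebraic connectivity is the second entry, 5. The largest eigenvalue, 10, is at most the vertex count 10.

5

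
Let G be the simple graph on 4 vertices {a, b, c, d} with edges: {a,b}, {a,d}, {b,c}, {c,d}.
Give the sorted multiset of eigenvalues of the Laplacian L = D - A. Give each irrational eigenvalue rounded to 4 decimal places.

[0, 2, 2, 4]

Each diagonal entry of L is the vertex degree and each off-diagonal entry is -1 where an edge is present, 0 otherwise; in the order [a, b, c, d] the diagonal is [2, 2, 2, 2]. L is symmetric positive semidefinite, so every eigenvalue is real and nonnegative. The single zero eigenvalue shows the graph is connected. There is one zero in the spectrum, matching the 1 component.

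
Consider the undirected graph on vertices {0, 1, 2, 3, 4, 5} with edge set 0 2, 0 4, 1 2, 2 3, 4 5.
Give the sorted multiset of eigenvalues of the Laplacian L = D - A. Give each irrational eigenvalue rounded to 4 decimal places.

With the vertex order [0, 1, 2, 3, 4, 5], the degrees are [2, 1, 3, 1, 2, 1], giving D = diag(2, 1, 3, 1, 2, 1) and L = D - A. L is symmetric positive semidefinite, so every eigenvalue is real and nonnegative. The single zero eigenvalue shows the graph is connected.

[0, 0.3249, 1, 1.4608, 3, 4.2143]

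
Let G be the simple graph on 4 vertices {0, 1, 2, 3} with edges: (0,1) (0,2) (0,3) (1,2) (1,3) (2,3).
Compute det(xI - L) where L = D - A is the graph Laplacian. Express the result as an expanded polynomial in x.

Each diagonal entry of L is the vertex degree and each off-diagonal entry is -1 where an edge is present, 0 otherwise; in the order [0, 1, 2, 3] the diagonal is [3, 3, 3, 3]. The eigenvalues of L are [0, 4, 4, 4]; the characteristic polynomial is the product of (x - lambda_i), which multiplies out to x^4 - 12x^3 + 48x^2 - 64x. The coefficient of x^3 equals -trace(L) = -12, matching the sum of degrees. There is one zero in the spectrum, matching the 1 component.

x^4 - 12x^3 + 48x^2 - 64x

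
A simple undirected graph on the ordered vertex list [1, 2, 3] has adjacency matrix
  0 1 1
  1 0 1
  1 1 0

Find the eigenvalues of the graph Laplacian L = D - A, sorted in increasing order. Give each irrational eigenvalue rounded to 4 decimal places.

With the vertex order [1, 2, 3], the degrees are [2, 2, 2], giving D = diag(2, 2, 2) and L = D - A. L is symmetric positive semidefinite, so every eigenvalue is real and nonnegative. The eigenvalues sum to 6, which equals trace(L) = 2|E|. By the matrix-tree theorem the graph has (1/3) * product of the nonzero eigenvalues = 3 spanning trees.

[0, 3, 3]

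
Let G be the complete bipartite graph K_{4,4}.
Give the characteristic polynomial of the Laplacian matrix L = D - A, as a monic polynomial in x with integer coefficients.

The graph has 8 vertices and degree multiset [4, 4, 4, 4, 4, 4, 4, 4]; D is the diagonal matrix of degrees and L = D - A. The eigenvalues of L are [0, 4, 4, 4, 4, 4, 4, 8]; the characteristic polynomial is the product of (x - lambda_i), which multiplies out to x^8 - 32x^7 + 432x^6 - 3200x^5 + 14080x^4 - 36864x^3 + 53248x^2 - 32768x. The coefficient of x^7 equals -trace(L) = -32, matching the sum of degrees. The largest eigenvalue, 8, is at most the vertex count 8.

x^8 - 32x^7 + 432x^6 - 3200x^5 + 14080x^4 - 36864x^3 + 53248x^2 - 32768x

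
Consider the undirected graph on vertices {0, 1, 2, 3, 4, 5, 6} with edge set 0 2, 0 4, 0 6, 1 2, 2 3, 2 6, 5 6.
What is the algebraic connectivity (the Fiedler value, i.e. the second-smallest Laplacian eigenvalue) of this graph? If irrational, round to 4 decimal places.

0.6086

With the vertex order [0, 1, 2, 3, 4, 5, 6], the degrees are [3, 1, 4, 1, 1, 1, 3], giving D = diag(3, 1, 4, 1, 1, 1, 3) and L = D - A. The sorted Laplacian eigenvalues are [0, 0.6086, 0.6972, 1, 2.2271, 4.3028, 5.1642]; the algebraic connectivity is the second entry, 0.6086.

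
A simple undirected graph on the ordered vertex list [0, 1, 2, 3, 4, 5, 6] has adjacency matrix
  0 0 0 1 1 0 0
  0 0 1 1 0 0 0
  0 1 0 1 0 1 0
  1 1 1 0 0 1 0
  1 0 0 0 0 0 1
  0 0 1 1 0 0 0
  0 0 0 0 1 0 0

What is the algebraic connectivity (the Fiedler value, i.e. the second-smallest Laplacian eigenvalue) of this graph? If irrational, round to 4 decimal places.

Reading degrees in the order [0, 1, 2, 3, 4, 5, 6] gives [2, 2, 3, 4, 2, 2, 1]; set D = diag(2, 2, 3, 4, 2, 2, 1) and form L = D - A. The smallest Laplacian eigenvalue is always 0. The next one, lambda_2 = 0.2955, measures how hard the graph is to disconnect: larger values mean better connectivity. By the matrix-tree theorem the graph has (1/7) * product of the nonzero eigenvalues = 8 spanning trees.

0.2955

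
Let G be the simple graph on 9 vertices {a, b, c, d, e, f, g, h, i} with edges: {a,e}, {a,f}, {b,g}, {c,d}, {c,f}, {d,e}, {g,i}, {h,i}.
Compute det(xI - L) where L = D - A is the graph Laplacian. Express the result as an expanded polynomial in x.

x^9 - 16x^8 + 105x^7 - 364x^6 + 715x^5 - 790x^4 + 450x^3 - 100x^2

Each diagonal entry of L is the vertex degree and each off-diagonal entry is -1 where an edge is present, 0 otherwise; in the order [a, b, c, d, e, f, g, h, i] the diagonal is [2, 1, 2, 2, 2, 2, 2, 1, 2]. L has integer entries, so p(x) = det(xI - L) has integer coefficients. Expanding the determinant yields x^9 - 16x^8 + 105x^7 - 364x^6 + 715x^5 - 790x^4 + 450x^3 - 100x^2. The constant term is 0 because L is singular (the all-ones vector lies in its kernel).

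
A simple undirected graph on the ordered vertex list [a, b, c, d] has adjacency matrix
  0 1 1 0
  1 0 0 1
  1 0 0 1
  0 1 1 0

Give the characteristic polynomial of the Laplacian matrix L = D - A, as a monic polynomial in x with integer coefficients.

Reading degrees in the order [a, b, c, d] gives [2, 2, 2, 2]; set D = diag(2, 2, 2, 2) and form L = D - A. L has integer entries, so p(x) = det(xI - L) has integer coefficients. Expanding the determinant yields x^4 - 8x^3 + 20x^2 - 16x. The coefficient of x^3 equals -trace(L) = -8, matching the sum of degrees. The eigenvalues sum to 8, which equals trace(L) = 2|E|.

x^4 - 8x^3 + 20x^2 - 16x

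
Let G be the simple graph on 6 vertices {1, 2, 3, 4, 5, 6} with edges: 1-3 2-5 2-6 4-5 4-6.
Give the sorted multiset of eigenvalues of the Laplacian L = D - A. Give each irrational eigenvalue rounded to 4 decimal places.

Reading degrees in the order [1, 2, 3, 4, 5, 6] gives [1, 2, 1, 2, 2, 2]; set D = diag(1, 2, 1, 2, 2, 2) and form L = D - A. Diagonalising L (or applying a numerical eigensolver to the 6x6 matrix) gives the spectrum above. The 2 zero eigenvalues correspond to the 2 connected components. There are 2 zeros in the spectrum, matching the 2 components.

[0, 0, 2, 2, 2, 4]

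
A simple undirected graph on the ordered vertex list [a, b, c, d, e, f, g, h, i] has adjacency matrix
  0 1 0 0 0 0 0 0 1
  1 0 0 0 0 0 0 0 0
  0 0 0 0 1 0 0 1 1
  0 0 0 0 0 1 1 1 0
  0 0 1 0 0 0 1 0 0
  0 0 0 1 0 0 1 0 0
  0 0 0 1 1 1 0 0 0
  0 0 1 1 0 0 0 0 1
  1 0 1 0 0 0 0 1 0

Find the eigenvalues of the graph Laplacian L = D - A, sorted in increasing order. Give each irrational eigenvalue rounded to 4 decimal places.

[0, 0.3041, 1.0173, 1.6271, 2.4441, 3.2553, 4.0852, 4.5157, 4.7513]

Each diagonal entry of L is the vertex degree and each off-diagonal entry is -1 where an edge is present, 0 otherwise; in the order [a, b, c, d, e, f, g, h, i] the diagonal is [2, 1, 3, 3, 2, 2, 3, 3, 3]. Diagonalising L (or applying a numerical eigensolver to the 9x9 matrix) gives the spectrum above. The single zero eigenvalue shows the graph is connected. There is one zero in the spectrum, matching the 1 component.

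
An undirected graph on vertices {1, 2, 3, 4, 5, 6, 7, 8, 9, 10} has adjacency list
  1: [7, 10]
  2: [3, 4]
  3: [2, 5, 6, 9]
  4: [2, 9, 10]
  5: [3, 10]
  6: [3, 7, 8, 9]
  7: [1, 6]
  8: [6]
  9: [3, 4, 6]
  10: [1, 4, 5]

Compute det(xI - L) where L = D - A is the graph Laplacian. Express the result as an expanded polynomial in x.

x^10 - 26x^9 + 287x^8 - 1758x^7 + 6558x^6 - 15386x^5 + 22606x^4 - 19968x^3 + 9582x^2 - 1900x

Each diagonal entry of L is the vertex degree and each off-diagonal entry is -1 where an edge is present, 0 otherwise; in the order [1, 2, 3, 4, 5, 6, 7, 8, 9, 10] the diagonal is [2, 2, 4, 3, 2, 4, 2, 1, 3, 3]. Computing det(xI - L) by cofactor expansion (or equivalently via sum-over-permutations) gives x^10 - 26x^9 + 287x^8 - 1758x^7 + 6558x^6 - 15386x^5 + 22606x^4 - 19968x^3 + 9582x^2 - 1900x. The coefficient of x^9 equals -trace(L) = -26, matching the sum of degrees.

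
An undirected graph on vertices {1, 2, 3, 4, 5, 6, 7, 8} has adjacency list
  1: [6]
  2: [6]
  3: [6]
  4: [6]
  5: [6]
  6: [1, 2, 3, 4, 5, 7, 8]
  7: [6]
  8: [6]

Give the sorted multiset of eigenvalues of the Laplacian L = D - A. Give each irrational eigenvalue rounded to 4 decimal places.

[0, 1, 1, 1, 1, 1, 1, 8]

Each diagonal entry of L is the vertex degree and each off-diagonal entry is -1 where an edge is present, 0 otherwise; in the order [1, 2, 3, 4, 5, 6, 7, 8] the diagonal is [1, 1, 1, 1, 1, 7, 1, 1]. The multiplicity of 0 as a Laplacian eigenvalue equals the number of connected components. By the matrix-tree theorem the graph has (1/8) * product of the nonzero eigenvalues = 1 spanning tree. There is one zero in the spectrum, matching the 1 component.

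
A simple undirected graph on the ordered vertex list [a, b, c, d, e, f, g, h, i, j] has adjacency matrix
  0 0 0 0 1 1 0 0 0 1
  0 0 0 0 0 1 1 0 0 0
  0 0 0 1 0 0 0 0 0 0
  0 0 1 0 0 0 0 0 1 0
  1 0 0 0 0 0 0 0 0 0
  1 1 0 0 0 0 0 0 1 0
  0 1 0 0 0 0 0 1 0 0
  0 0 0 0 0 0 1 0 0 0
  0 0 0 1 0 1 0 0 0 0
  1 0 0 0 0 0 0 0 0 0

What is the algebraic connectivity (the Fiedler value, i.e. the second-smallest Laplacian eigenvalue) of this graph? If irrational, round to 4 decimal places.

Each diagonal entry of L is the vertex degree and each off-diagonal entry is -1 where an edge is present, 0 otherwise; in the order [a, b, c, d, e, f, g, h, i, j] the diagonal is [3, 2, 1, 2, 1, 3, 2, 1, 2, 1]. The sorted Laplacian eigenvalues are [0, 0.1981, 0.2375, 1, 1, 1.5550, 2.5634, 3.2470, 3.4832, 4.7159]; the algebraic connectivity is the second entry, 0.1981.

0.1981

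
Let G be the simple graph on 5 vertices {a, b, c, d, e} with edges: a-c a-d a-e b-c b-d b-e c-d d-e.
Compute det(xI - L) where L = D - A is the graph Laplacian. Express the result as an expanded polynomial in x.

Each diagonal entry of L is the vertex degree and each off-diagonal entry is -1 where an edge is present, 0 otherwise; in the order [a, b, c, d, e] the diagonal is [3, 3, 3, 4, 3]. L has integer entries, so p(x) = det(xI - L) has integer coefficients. Expanding the determinant yields x^5 - 16x^4 + 94x^3 - 240x^2 + 225x. Since p(0) = det(-L) = 0, x divides p(x). The eigenvalues sum to 16, which equals trace(L) = 2|E|.

x^5 - 16x^4 + 94x^3 - 240x^2 + 225x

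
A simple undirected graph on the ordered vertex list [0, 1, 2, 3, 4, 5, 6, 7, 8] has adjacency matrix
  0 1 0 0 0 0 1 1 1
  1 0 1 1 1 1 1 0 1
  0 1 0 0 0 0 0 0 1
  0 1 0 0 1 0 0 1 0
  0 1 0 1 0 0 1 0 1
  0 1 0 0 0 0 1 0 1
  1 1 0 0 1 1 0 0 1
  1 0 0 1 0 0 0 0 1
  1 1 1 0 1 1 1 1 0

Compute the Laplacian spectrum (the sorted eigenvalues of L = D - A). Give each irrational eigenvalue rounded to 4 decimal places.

Each diagonal entry of L is the vertex degree and each off-diagonal entry is -1 where an edge is present, 0 otherwise; in the order [0, 1, 2, 3, 4, 5, 6, 7, 8] the diagonal is [4, 7, 2, 3, 4, 3, 5, 3, 7]. The multiplicity of 0 as a Laplacian eigenvalue equals the number of connected components. The single zero eigenvalue shows the graph is connected. By the matrix-tree theorem the graph has (1/9) * product of the nonzero eigenvalues = 9976 spanning trees.

[0, 1.8425, 2.2981, 2.8972, 3.6920, 4.8536, 6.2666, 7.9008, 8.2491]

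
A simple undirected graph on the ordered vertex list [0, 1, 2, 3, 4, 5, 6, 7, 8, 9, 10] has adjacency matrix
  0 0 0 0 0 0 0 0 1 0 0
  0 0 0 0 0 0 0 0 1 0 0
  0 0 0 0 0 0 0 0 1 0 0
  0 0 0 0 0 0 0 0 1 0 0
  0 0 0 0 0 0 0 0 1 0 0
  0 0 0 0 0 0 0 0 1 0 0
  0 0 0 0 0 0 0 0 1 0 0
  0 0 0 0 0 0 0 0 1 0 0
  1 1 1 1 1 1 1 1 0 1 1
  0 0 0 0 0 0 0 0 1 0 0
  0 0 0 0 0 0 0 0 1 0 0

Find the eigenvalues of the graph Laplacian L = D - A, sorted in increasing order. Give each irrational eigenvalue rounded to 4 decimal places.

[0, 1, 1, 1, 1, 1, 1, 1, 1, 1, 11]

With the vertex order [0, 1, 2, 3, 4, 5, 6, 7, 8, 9, 10], the degrees are [1, 1, 1, 1, 1, 1, 1, 1, 10, 1, 1], giving D = diag(1, 1, 1, 1, 1, 1, 1, 1, 10, 1, 1) and L = D - A. L is symmetric positive semidefinite, so every eigenvalue is real and nonnegative. The single zero eigenvalue shows the graph is connected. By the matrix-tree theorem the graph has (1/11) * product of the nonzero eigenvalues = 1 spanning tree.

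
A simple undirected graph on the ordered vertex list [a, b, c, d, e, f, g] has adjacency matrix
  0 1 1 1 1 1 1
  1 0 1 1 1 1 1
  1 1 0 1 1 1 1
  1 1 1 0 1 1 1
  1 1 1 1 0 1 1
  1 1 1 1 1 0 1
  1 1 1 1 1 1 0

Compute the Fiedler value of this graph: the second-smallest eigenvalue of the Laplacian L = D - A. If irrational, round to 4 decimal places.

Each diagonal entry of L is the vertex degree and each off-diagonal entry is -1 where an edge is present, 0 otherwise; in the order [a, b, c, d, e, f, g] the diagonal is [6, 6, 6, 6, 6, 6, 6]. Computing the eigenvalues of L and sorting gives [0, 7, 7, 7, 7, 7, 7]. The Fiedler value lambda_2 = 7 is strictly positive, so the graph is connected. There is one zero in the spectrum, matching the 1 component.

7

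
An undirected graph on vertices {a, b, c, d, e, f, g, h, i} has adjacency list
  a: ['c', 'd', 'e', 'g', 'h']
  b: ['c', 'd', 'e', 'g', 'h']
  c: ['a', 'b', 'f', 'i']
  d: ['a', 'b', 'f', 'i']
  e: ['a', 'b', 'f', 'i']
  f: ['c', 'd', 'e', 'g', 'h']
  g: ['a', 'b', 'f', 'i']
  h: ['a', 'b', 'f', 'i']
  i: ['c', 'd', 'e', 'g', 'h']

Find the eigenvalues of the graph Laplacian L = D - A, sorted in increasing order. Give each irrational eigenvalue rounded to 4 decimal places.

With the vertex order [a, b, c, d, e, f, g, h, i], the degrees are [5, 5, 4, 4, 4, 5, 4, 4, 5], giving D = diag(5, 5, 4, 4, 4, 5, 4, 4, 5) and L = D - A. Since every row of L sums to 0, the all-ones vector is in the kernel and 0 is an eigenvalue. The single zero eigenvalue shows the graph is connected. By the matrix-tree theorem the graph has (1/9) * product of the nonzero eigenvalues = 32000 spanning trees.

[0, 4, 4, 4, 4, 5, 5, 5, 9]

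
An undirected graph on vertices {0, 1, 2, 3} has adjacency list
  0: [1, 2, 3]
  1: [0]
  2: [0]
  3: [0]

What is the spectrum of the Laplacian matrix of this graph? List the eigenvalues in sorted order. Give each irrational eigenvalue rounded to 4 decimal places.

[0, 1, 1, 4]

With the vertex order [0, 1, 2, 3], the degrees are [3, 1, 1, 1], giving D = diag(3, 1, 1, 1) and L = D - A. The multiplicity of 0 as a Laplacian eigenvalue equals the number of connected components.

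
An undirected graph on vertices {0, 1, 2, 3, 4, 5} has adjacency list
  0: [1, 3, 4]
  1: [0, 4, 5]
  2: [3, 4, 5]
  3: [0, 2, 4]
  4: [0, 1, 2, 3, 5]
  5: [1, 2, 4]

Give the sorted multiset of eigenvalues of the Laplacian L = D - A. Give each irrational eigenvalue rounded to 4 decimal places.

Reading degrees in the order [0, 1, 2, 3, 4, 5] gives [3, 3, 3, 3, 5, 3]; set D = diag(3, 3, 3, 3, 5, 3) and form L = D - A. Since every row of L sums to 0, the all-ones vector is in the kernel and 0 is an eigenvalue. By the matrix-tree theorem the graph has (1/6) * product of the nonzero eigenvalues = 121 spanning trees.

[0, 2.3820, 2.3820, 4.6180, 4.6180, 6]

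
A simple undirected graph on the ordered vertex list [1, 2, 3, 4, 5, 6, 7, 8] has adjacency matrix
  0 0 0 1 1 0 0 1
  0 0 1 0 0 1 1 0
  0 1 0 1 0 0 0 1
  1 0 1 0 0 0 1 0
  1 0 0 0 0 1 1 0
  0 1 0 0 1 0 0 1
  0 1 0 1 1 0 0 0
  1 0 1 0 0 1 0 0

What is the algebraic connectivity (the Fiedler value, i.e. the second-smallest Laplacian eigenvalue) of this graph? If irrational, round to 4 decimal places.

Each diagonal entry of L is the vertex degree and each off-diagonal entry is -1 where an edge is present, 0 otherwise; in the order [1, 2, 3, 4, 5, 6, 7, 8] the diagonal is [3, 3, 3, 3, 3, 3, 3, 3]. The smallest Laplacian eigenvalue is always 0. The next one, lambda_2 = 2, measures how hard the graph is to disconnect: larger values mean better connectivity. There is one zero in the spectrum, matching the 1 component.

2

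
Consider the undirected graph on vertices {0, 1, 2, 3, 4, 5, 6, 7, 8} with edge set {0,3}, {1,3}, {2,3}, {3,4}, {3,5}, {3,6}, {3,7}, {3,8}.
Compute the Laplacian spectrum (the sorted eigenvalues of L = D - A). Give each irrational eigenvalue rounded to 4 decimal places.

Reading degrees in the order [0, 1, 2, 3, 4, 5, 6, 7, 8] gives [1, 1, 1, 8, 1, 1, 1, 1, 1]; set D = diag(1, 1, 1, 8, 1, 1, 1, 1, 1) and form L = D - A. Since every row of L sums to 0, the all-ones vector is in the kernel and 0 is an eigenvalue. The single zero eigenvalue shows the graph is connected. There is one zero in the spectrum, matching the 1 component.

[0, 1, 1, 1, 1, 1, 1, 1, 9]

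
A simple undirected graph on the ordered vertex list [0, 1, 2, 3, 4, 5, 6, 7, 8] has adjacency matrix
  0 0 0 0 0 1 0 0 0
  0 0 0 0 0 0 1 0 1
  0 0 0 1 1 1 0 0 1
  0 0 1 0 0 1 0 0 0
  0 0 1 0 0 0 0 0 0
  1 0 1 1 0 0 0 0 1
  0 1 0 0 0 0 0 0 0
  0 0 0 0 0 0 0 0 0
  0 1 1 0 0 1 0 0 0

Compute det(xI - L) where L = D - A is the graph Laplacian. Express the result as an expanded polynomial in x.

x^9 - 18x^8 + 127x^7 - 448x^6 + 840x^5 - 824x^4 + 384x^3 - 64x^2

Each diagonal entry of L is the vertex degree and each off-diagonal entry is -1 where an edge is present, 0 otherwise; in the order [0, 1, 2, 3, 4, 5, 6, 7, 8] the diagonal is [1, 2, 4, 2, 1, 4, 1, 0, 3]. Computing det(xI - L) by cofactor expansion (or equivalently via sum-over-permutations) gives x^9 - 18x^8 + 127x^7 - 448x^6 + 840x^5 - 824x^4 + 384x^3 - 64x^2. The coefficient of x^8 equals -trace(L) = -18, matching the sum of degrees. The largest eigenvalue, 5.2361, is at most the vertex count 9.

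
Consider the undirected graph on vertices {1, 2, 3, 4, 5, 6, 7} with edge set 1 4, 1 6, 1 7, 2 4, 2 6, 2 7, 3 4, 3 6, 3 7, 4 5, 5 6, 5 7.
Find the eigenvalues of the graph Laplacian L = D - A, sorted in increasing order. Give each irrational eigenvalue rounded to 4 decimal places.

[0, 3, 3, 3, 4, 4, 7]

With the vertex order [1, 2, 3, 4, 5, 6, 7], the degrees are [3, 3, 3, 4, 3, 4, 4], giving D = diag(3, 3, 3, 4, 3, 4, 4) and L = D - A. The multiplicity of 0 as a Laplacian eigenvalue equals the number of connected components. The single zero eigenvalue shows the graph is connected.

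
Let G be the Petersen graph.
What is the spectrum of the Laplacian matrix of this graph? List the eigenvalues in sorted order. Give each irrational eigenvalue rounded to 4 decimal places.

The graph has 10 vertices and degree multiset [3, 3, 3, 3, 3, 3, 3, 3, 3, 3]; D is the diagonal matrix of degrees and L = D - A. Since every row of L sums to 0, the all-ones vector is in the kernel and 0 is an eigenvalue. The single zero eigenvalue shows the graph is connected. By the matrix-tree theorem the graph has (1/10) * product of the nonzero eigenvalues = 2000 spanning trees.

[0, 2, 2, 2, 2, 2, 5, 5, 5, 5]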